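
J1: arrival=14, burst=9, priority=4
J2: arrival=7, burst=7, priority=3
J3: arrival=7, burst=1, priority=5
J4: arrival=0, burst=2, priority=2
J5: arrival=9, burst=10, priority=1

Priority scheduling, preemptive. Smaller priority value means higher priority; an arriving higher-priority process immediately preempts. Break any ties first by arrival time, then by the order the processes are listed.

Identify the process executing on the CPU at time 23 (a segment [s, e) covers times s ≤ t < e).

Schedule: | J4 0-2 | idle 2-7 | J2 7-9 | J5 9-19 | J2 19-24 | J1 24-33 | J3 33-34 |
Completion: J1=33  J2=24  J3=34  J4=2  J5=19
Turnaround (C−A): J1=19  J2=17  J3=27  J4=2  J5=10

J2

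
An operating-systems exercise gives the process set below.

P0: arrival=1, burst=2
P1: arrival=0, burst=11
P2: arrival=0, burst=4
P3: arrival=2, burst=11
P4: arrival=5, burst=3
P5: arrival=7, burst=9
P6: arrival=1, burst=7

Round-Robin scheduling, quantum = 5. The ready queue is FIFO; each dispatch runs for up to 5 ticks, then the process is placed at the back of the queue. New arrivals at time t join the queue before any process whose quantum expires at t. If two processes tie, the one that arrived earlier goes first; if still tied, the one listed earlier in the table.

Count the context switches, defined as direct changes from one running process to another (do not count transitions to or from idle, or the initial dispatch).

12

Timeline: | P1 0-5 | P2 5-9 | P0 9-11 | P6 11-16 | P3 16-21 | P4 21-24 | P1 24-29 | P5 29-34 | P6 34-36 | P3 36-41 | P1 41-42 | P5 42-46 | P3 46-47 |
Completion: P0=11  P1=42  P2=9  P3=47  P4=24  P5=46  P6=36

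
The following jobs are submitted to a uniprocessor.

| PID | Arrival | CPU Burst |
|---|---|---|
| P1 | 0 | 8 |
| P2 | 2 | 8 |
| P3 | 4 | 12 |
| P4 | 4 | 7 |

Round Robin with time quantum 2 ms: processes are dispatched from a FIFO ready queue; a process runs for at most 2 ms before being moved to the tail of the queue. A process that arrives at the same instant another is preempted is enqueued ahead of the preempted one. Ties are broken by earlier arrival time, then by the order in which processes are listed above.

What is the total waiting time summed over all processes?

Schedule: | P1 0-2 | P2 2-4 | P1 4-6 | P3 6-8 | P4 8-10 | P2 10-12 | P1 12-14 | P3 14-16 | P4 16-18 | P2 18-20 | P1 20-22 | P3 22-24 | P4 24-26 | P2 26-28 | P3 28-30 | P4 30-31 | P3 31-35 |
Completion: P1=22  P2=28  P3=35  P4=31
Turnaround (C−A): P1=22  P2=26  P3=31  P4=27
Waiting = turnaround − burst: P1=14, P2=18, P3=19, P4=20
Total waiting = 14 + 18 + 19 + 20 = 71

71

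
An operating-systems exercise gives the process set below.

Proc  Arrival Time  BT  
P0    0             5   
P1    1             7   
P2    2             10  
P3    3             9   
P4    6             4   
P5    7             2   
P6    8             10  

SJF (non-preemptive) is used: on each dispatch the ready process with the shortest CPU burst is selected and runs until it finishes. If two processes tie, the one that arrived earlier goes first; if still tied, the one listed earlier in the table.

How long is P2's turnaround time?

Gantt: | P0 0-5 | P1 5-12 | P5 12-14 | P4 14-18 | P3 18-27 | P2 27-37 | P6 37-47 |
Completion: P0=5  P1=12  P2=37  P3=27  P4=18  P5=14  P6=47
Turnaround (C−A): P0=5  P1=11  P2=35  P3=24  P4=12  P5=7  P6=39
Turnaround(P2) = completion − arrival = 37 − 2 = 35

35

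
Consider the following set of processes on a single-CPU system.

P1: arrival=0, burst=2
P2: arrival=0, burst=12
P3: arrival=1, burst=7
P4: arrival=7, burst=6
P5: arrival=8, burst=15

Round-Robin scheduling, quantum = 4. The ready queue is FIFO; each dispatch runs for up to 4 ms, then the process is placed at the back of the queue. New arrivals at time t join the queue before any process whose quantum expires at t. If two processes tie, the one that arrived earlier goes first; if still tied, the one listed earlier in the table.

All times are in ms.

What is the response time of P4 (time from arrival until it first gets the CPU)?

7

Gantt: | P1 0-2 | P2 2-6 | P3 6-10 | P2 10-14 | P4 14-18 | P5 18-22 | P3 22-25 | P2 25-29 | P4 29-31 | P5 31-42 |
Completion: P1=2  P2=29  P3=25  P4=31  P5=42
Turnaround (C−A): P1=2  P2=29  P3=24  P4=24  P5=34
Response(P4) = first start − arrival = 14 − 7 = 7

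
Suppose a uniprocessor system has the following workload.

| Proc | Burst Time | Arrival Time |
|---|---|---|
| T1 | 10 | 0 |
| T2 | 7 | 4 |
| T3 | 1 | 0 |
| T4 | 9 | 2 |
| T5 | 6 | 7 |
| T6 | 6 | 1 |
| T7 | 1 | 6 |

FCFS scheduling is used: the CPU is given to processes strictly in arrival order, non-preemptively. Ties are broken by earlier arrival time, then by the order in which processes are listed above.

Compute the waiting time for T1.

Schedule: | T1 0-10 | T3 10-11 | T6 11-17 | T4 17-26 | T2 26-33 | T7 33-34 | T5 34-40 |
Completion: T1=10  T2=33  T3=11  T4=26  T5=40  T6=17  T7=34
Turnaround (C−A): T1=10  T2=29  T3=11  T4=24  T5=33  T6=16  T7=28
Waiting(T1) = turnaround − burst = 10 − 10 = 0

0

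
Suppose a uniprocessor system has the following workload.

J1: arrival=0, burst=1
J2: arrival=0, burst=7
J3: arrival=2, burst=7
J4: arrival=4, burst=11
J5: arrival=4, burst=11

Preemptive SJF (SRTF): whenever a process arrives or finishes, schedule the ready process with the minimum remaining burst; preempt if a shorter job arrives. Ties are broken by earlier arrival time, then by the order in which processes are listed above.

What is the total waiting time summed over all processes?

40

Timeline: | J1 0-1 | J2 1-8 | J3 8-15 | J4 15-26 | J5 26-37 |
Completion: J1=1  J2=8  J3=15  J4=26  J5=37
Turnaround (C−A): J1=1  J2=8  J3=13  J4=22  J5=33
Waiting = turnaround − burst: J1=0, J2=1, J3=6, J4=11, J5=22
Total waiting = 0 + 1 + 6 + 11 + 22 = 40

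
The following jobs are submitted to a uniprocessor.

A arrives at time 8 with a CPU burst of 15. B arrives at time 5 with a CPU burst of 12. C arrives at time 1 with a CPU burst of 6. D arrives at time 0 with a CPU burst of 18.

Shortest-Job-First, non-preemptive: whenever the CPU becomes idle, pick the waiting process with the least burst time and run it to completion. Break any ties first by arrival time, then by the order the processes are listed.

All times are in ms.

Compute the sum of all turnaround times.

Gantt: | D 0-18 | C 18-24 | B 24-36 | A 36-51 |
Completion: A=51  B=36  C=24  D=18
Turnaround (C−A): A=43  B=31  C=23  D=18
Turnaround = completion − arrival: A=43, B=31, C=23, D=18
Total turnaround = 43 + 31 + 23 + 18 = 115

115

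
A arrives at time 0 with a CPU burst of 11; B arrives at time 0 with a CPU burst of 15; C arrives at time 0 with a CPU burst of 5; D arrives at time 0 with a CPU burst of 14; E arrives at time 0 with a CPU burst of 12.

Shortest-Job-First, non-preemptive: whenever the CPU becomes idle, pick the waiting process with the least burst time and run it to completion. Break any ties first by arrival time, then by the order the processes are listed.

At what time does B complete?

57

Timeline: | C 0-5 | A 5-16 | E 16-28 | D 28-42 | B 42-57 |
Completion: A=16  B=57  C=5  D=42  E=28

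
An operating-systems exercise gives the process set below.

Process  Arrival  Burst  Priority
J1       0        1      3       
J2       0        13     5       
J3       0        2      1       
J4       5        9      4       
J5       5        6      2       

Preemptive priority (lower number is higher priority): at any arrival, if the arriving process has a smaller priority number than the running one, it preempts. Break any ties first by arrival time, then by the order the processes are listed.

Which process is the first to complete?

J3

Timeline: | J3 0-2 | J1 2-3 | J2 3-5 | J5 5-11 | J4 11-20 | J2 20-31 |
Completion: J1=3  J2=31  J3=2  J4=20  J5=11
Finish order: J3 → J1 → J5 → J4 → J2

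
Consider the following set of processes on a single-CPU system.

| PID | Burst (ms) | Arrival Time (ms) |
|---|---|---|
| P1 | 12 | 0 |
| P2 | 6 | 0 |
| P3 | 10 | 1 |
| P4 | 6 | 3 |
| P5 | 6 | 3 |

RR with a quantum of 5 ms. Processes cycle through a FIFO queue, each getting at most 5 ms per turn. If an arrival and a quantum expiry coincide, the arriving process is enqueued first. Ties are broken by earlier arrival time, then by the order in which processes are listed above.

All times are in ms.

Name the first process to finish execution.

Timeline: | P1 0-5 | P2 5-10 | P3 10-15 | P4 15-20 | P5 20-25 | P1 25-30 | P2 30-31 | P3 31-36 | P4 36-37 | P5 37-38 | P1 38-40 |
Completion: P1=40  P2=31  P3=36  P4=37  P5=38
Finish order: P2 → P3 → P4 → P5 → P1

P2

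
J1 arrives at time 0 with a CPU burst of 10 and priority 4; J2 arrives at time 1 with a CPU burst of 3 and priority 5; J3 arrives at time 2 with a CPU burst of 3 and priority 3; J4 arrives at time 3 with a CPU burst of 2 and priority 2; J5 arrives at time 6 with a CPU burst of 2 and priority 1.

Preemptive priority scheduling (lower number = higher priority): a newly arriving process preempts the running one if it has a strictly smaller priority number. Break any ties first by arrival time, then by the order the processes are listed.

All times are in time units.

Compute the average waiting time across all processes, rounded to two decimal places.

Schedule: | J1 0-2 | J3 2-3 | J4 3-5 | J3 5-6 | J5 6-8 | J3 8-9 | J1 9-17 | J2 17-20 |
Completion: J1=17  J2=20  J3=9  J4=5  J5=8
Turnaround (C−A): J1=17  J2=19  J3=7  J4=2  J5=2
Waiting times: J1=7, J2=16, J3=4, J4=0, J5=0
Average waiting = (7+16+4+0+0) / 5 = 27/5 = 5.40

5.40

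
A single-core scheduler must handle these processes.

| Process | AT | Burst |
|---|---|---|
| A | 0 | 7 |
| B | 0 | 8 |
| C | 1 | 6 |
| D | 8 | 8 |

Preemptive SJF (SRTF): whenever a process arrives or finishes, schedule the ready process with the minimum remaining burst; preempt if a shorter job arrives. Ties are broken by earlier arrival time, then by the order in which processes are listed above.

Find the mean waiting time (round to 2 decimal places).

8.00

Gantt: | A 0-7 | C 7-13 | B 13-21 | D 21-29 |
Completion: A=7  B=21  C=13  D=29
Waiting times: A=0, B=13, C=6, D=13
Average waiting = (0+13+6+13) / 4 = 32/4 = 8.00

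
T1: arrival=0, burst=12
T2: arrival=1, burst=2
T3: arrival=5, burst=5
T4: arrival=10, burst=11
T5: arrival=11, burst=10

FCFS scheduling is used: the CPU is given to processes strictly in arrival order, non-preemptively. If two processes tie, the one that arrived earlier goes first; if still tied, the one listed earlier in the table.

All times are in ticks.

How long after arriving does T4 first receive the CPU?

Schedule: | T1 0-12 | T2 12-14 | T3 14-19 | T4 19-30 | T5 30-40 |
Completion: T1=12  T2=14  T3=19  T4=30  T5=40
Response(T4) = first start − arrival = 19 − 10 = 9

9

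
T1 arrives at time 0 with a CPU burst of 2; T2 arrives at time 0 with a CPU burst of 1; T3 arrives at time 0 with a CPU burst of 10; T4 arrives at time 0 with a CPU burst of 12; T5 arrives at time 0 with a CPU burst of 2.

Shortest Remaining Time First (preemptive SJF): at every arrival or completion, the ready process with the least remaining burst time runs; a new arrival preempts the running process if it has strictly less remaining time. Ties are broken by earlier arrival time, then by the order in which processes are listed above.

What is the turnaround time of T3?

15

Schedule: | T2 0-1 | T1 1-3 | T5 3-5 | T3 5-15 | T4 15-27 |
Completion: T1=3  T2=1  T3=15  T4=27  T5=5
Turnaround (C−A): T1=3  T2=1  T3=15  T4=27  T5=5
Turnaround(T3) = completion − arrival = 15 − 0 = 15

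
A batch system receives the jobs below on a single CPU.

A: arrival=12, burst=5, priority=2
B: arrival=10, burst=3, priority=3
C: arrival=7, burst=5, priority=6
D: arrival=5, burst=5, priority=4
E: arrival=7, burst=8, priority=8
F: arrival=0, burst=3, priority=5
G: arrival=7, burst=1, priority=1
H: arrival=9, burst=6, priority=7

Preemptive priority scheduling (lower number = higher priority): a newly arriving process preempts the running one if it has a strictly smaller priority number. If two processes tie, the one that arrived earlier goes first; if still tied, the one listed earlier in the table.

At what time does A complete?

Schedule: | F 0-3 | idle 3-5 | D 5-7 | G 7-8 | D 8-10 | B 10-12 | A 12-17 | B 17-18 | D 18-19 | C 19-24 | H 24-30 | E 30-38 |
Completion: A=17  B=18  C=24  D=19  E=38  F=3  G=8  H=30
Turnaround (C−A): A=5  B=8  C=17  D=14  E=31  F=3  G=1  H=21

17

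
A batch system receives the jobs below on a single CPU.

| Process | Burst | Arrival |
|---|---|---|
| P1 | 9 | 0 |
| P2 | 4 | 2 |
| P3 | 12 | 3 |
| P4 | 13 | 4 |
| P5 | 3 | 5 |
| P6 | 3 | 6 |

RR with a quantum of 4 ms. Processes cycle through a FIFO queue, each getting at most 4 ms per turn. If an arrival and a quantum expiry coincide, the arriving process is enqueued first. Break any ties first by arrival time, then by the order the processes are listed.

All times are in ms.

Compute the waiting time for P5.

15

Gantt: | P1 0-4 | P2 4-8 | P3 8-12 | P4 12-16 | P1 16-20 | P5 20-23 | P6 23-26 | P3 26-30 | P4 30-34 | P1 34-35 | P3 35-39 | P4 39-44 |
Completion: P1=35  P2=8  P3=39  P4=44  P5=23  P6=26
Turnaround (C−A): P1=35  P2=6  P3=36  P4=40  P5=18  P6=20
Waiting(P5) = turnaround − burst = 18 − 3 = 15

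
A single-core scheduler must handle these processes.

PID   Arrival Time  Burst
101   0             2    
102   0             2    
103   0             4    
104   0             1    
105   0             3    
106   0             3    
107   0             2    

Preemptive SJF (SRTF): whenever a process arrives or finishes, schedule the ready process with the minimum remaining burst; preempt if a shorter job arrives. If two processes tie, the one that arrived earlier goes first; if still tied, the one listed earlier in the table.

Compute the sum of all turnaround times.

Schedule: | 104 0-1 | 101 1-3 | 102 3-5 | 107 5-7 | 105 7-10 | 106 10-13 | 103 13-17 |
Completion: 101=3  102=5  103=17  104=1  105=10  106=13  107=7
Turnaround (C−A): 101=3  102=5  103=17  104=1  105=10  106=13  107=7
Turnaround = completion − arrival: 101=3, 102=5, 103=17, 104=1, 105=10, 106=13, 107=7
Total turnaround = 3 + 5 + 17 + 1 + 10 + 13 + 7 = 56

56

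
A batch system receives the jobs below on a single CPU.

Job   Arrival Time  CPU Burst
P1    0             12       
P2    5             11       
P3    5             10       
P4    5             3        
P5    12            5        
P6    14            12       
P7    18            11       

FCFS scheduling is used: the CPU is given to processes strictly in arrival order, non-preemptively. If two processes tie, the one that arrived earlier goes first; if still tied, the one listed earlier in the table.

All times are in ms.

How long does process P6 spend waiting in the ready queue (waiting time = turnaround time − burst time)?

Timeline: | P1 0-12 | P2 12-23 | P3 23-33 | P4 33-36 | P5 36-41 | P6 41-53 | P7 53-64 |
Completion: P1=12  P2=23  P3=33  P4=36  P5=41  P6=53  P7=64
Turnaround (C−A): P1=12  P2=18  P3=28  P4=31  P5=29  P6=39  P7=46
Waiting(P6) = turnaround − burst = 39 − 12 = 27

27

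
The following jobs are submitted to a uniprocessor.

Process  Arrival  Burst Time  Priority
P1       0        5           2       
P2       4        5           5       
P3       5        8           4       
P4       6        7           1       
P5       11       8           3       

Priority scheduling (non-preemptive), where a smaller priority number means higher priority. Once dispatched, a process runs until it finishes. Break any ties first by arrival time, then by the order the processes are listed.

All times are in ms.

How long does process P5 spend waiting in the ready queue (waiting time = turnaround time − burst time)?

Timeline: | P1 0-5 | P3 5-13 | P4 13-20 | P5 20-28 | P2 28-33 |
Completion: P1=5  P2=33  P3=13  P4=20  P5=28
Waiting(P5) = turnaround − burst = 17 − 8 = 9

9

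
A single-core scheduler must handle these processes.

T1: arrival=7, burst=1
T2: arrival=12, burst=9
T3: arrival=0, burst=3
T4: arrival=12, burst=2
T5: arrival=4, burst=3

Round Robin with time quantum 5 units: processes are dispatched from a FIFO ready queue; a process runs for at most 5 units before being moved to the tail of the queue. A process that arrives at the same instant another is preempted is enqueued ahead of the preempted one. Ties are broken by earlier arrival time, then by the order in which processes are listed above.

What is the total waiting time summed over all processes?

Timeline: | T3 0-3 | idle 3-4 | T5 4-7 | T1 7-8 | idle 8-12 | T2 12-17 | T4 17-19 | T2 19-23 |
Completion: T1=8  T2=23  T3=3  T4=19  T5=7
Waiting = turnaround − burst: T1=0, T2=2, T3=0, T4=5, T5=0
Total waiting = 0 + 2 + 0 + 5 + 0 = 7

7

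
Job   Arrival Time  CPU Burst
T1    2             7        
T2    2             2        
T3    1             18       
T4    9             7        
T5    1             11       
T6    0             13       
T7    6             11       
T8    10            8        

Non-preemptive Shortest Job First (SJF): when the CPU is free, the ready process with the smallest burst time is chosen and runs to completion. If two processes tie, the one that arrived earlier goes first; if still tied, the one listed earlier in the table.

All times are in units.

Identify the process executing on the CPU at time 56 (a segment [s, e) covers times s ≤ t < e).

T7

Schedule: | T6 0-13 | T2 13-15 | T1 15-22 | T4 22-29 | T8 29-37 | T5 37-48 | T7 48-59 | T3 59-77 |
Completion: T1=22  T2=15  T3=77  T4=29  T5=48  T6=13  T7=59  T8=37
Turnaround (C−A): T1=20  T2=13  T3=76  T4=20  T5=47  T6=13  T7=53  T8=27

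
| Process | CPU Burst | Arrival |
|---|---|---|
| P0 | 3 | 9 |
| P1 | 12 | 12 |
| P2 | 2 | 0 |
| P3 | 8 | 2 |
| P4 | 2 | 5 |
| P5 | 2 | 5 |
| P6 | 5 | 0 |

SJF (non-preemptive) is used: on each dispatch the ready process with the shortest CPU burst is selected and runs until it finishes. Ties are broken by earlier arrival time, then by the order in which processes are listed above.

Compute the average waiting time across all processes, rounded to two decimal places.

Timeline: | P2 0-2 | P6 2-7 | P4 7-9 | P5 9-11 | P0 11-14 | P3 14-22 | P1 22-34 |
Completion: P0=14  P1=34  P2=2  P3=22  P4=9  P5=11  P6=7
Waiting times: P0=2, P1=10, P2=0, P3=12, P4=2, P5=4, P6=2
Average waiting = (2+10+0+12+2+4+2) / 7 = 32/7 = 4.57

4.57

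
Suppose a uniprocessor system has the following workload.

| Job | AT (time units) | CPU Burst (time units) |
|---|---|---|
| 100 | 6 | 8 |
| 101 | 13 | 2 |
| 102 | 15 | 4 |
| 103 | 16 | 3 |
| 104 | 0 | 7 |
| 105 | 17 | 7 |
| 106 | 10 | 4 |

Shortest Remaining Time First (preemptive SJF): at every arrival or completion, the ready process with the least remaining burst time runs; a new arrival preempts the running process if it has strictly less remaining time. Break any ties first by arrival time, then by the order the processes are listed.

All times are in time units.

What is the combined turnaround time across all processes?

Gantt: | 104 0-7 | 100 7-10 | 106 10-14 | 101 14-16 | 103 16-19 | 102 19-23 | 100 23-28 | 105 28-35 |
Completion: 100=28  101=16  102=23  103=19  104=7  105=35  106=14
Turnaround = completion − arrival: 100=22, 101=3, 102=8, 103=3, 104=7, 105=18, 106=4
Total turnaround = 22 + 3 + 8 + 3 + 7 + 18 + 4 = 65

65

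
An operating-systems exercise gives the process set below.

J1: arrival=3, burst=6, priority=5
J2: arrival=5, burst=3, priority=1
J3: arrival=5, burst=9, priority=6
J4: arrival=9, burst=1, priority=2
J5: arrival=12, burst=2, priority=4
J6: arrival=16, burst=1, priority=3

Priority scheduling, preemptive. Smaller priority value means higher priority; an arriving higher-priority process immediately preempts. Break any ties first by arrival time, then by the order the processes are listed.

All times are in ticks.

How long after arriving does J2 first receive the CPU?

Gantt: | idle 0-3 | J1 3-5 | J2 5-8 | J1 8-9 | J4 9-10 | J1 10-12 | J5 12-14 | J1 14-15 | J3 15-16 | J6 16-17 | J3 17-25 |
Completion: J1=15  J2=8  J3=25  J4=10  J5=14  J6=17
Turnaround (C−A): J1=12  J2=3  J3=20  J4=1  J5=2  J6=1
Response(J2) = first start − arrival = 5 − 5 = 0

0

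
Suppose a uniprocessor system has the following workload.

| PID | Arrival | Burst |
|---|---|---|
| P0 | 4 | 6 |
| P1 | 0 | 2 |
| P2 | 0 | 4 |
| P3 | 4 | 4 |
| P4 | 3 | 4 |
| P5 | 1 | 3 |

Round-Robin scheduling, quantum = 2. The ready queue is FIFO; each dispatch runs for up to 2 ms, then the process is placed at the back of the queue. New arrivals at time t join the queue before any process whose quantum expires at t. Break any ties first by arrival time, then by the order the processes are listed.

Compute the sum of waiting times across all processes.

Timeline: | P1 0-2 | P2 2-4 | P5 4-6 | P4 6-8 | P0 8-10 | P3 10-12 | P2 12-14 | P5 14-15 | P4 15-17 | P0 17-19 | P3 19-21 | P0 21-23 |
Completion: P0=23  P1=2  P2=14  P3=21  P4=17  P5=15
Waiting = turnaround − burst: P0=13, P1=0, P2=10, P3=13, P4=10, P5=11
Total waiting = 13 + 0 + 10 + 13 + 10 + 11 = 57

57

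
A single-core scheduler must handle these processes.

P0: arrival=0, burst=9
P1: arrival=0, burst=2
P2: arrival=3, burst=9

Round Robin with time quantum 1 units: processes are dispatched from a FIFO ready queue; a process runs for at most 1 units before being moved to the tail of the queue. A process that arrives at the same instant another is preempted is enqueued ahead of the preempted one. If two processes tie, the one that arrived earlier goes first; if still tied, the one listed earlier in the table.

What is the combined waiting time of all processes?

Timeline: | P0 0-1 | P1 1-2 | P0 2-3 | P1 3-4 | P2 4-5 | P0 5-6 | P2 6-7 | P0 7-8 | P2 8-9 | P0 9-10 | P2 10-11 | P0 11-12 | P2 12-13 | P0 13-14 | P2 14-15 | P0 15-16 | P2 16-17 | P0 17-18 | P2 18-20 |
Completion: P0=18  P1=4  P2=20
Turnaround (C−A): P0=18  P1=4  P2=17
Waiting = turnaround − burst: P0=9, P1=2, P2=8
Total waiting = 9 + 2 + 8 = 19

19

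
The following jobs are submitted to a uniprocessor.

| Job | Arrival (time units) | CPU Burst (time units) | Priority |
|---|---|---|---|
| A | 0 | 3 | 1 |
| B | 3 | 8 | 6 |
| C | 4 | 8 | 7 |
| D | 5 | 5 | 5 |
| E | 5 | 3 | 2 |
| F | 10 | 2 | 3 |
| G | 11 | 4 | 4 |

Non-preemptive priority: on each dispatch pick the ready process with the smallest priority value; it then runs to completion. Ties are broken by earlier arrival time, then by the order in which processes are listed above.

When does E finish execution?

Timeline: | A 0-3 | B 3-11 | E 11-14 | F 14-16 | G 16-20 | D 20-25 | C 25-33 |
Completion: A=3  B=11  C=33  D=25  E=14  F=16  G=20
Turnaround (C−A): A=3  B=8  C=29  D=20  E=9  F=6  G=9

14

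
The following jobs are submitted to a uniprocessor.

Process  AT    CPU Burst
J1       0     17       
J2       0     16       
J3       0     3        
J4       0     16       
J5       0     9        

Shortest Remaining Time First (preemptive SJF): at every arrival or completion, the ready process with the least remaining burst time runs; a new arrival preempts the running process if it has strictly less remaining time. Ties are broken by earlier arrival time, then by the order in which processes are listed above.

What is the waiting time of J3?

0

Timeline: | J3 0-3 | J5 3-12 | J2 12-28 | J4 28-44 | J1 44-61 |
Completion: J1=61  J2=28  J3=3  J4=44  J5=12
Turnaround (C−A): J1=61  J2=28  J3=3  J4=44  J5=12
Waiting(J3) = turnaround − burst = 3 − 3 = 0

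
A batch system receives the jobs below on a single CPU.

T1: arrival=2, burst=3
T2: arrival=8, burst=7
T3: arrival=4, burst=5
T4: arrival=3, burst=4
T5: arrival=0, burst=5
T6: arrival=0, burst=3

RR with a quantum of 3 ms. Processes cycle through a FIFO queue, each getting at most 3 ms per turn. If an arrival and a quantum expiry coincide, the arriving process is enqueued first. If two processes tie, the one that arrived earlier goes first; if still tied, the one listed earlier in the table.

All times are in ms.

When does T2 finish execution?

Gantt: | T5 0-3 | T6 3-6 | T1 6-9 | T4 9-12 | T5 12-14 | T3 14-17 | T2 17-20 | T4 20-21 | T3 21-23 | T2 23-27 |
Completion: T1=9  T2=27  T3=23  T4=21  T5=14  T6=6

27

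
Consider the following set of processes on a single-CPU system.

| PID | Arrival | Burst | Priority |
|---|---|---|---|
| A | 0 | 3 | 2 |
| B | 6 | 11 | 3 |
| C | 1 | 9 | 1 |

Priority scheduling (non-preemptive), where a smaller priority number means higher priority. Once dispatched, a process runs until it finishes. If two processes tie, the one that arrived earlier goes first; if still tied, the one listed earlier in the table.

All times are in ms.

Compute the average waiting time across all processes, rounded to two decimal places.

Timeline: | A 0-3 | C 3-12 | B 12-23 |
Completion: A=3  B=23  C=12
Waiting times: A=0, B=6, C=2
Average waiting = (0+6+2) / 3 = 8/3 = 2.67

2.67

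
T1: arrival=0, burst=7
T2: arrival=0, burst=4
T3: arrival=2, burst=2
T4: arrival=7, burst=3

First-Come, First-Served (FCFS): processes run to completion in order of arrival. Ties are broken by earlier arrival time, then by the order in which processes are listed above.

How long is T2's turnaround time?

Schedule: | T1 0-7 | T2 7-11 | T3 11-13 | T4 13-16 |
Completion: T1=7  T2=11  T3=13  T4=16
Turnaround (C−A): T1=7  T2=11  T3=11  T4=9
Turnaround(T2) = completion − arrival = 11 − 0 = 11

11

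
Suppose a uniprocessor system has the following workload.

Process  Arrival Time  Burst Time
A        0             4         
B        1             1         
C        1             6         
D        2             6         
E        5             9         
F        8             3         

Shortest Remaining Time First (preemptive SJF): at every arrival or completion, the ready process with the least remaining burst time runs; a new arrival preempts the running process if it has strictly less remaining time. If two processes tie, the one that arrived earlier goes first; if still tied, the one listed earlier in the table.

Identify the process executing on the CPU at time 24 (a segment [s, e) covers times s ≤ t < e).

E

Gantt: | A 0-1 | B 1-2 | A 2-5 | C 5-11 | F 11-14 | D 14-20 | E 20-29 |
Completion: A=5  B=2  C=11  D=20  E=29  F=14
Turnaround (C−A): A=5  B=1  C=10  D=18  E=24  F=6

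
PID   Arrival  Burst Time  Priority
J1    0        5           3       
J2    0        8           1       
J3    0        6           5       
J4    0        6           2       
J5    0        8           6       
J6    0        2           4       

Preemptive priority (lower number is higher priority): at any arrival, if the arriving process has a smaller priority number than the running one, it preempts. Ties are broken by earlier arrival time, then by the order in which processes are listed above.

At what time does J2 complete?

8

Gantt: | J2 0-8 | J4 8-14 | J1 14-19 | J6 19-21 | J3 21-27 | J5 27-35 |
Completion: J1=19  J2=8  J3=27  J4=14  J5=35  J6=21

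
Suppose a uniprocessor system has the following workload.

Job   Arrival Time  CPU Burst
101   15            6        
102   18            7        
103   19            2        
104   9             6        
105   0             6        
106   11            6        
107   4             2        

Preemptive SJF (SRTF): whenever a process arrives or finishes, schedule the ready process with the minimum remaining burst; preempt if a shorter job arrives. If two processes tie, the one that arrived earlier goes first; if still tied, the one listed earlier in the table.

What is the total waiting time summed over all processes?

27

Schedule: | 105 0-6 | 107 6-8 | idle 8-9 | 104 9-15 | 106 15-21 | 103 21-23 | 101 23-29 | 102 29-36 |
Completion: 101=29  102=36  103=23  104=15  105=6  106=21  107=8
Turnaround (C−A): 101=14  102=18  103=4  104=6  105=6  106=10  107=4
Waiting = turnaround − burst: 101=8, 102=11, 103=2, 104=0, 105=0, 106=4, 107=2
Total waiting = 8 + 11 + 2 + 0 + 0 + 4 + 2 = 27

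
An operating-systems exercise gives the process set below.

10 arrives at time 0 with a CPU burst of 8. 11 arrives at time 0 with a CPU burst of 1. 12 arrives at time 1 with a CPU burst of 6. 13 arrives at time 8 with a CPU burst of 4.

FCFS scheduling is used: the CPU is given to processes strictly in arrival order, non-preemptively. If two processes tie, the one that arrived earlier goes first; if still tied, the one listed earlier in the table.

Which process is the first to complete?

Schedule: | 10 0-8 | 11 8-9 | 12 9-15 | 13 15-19 |
Completion: 10=8  11=9  12=15  13=19
Turnaround (C−A): 10=8  11=9  12=14  13=11
Finish order: 10 → 11 → 12 → 13

10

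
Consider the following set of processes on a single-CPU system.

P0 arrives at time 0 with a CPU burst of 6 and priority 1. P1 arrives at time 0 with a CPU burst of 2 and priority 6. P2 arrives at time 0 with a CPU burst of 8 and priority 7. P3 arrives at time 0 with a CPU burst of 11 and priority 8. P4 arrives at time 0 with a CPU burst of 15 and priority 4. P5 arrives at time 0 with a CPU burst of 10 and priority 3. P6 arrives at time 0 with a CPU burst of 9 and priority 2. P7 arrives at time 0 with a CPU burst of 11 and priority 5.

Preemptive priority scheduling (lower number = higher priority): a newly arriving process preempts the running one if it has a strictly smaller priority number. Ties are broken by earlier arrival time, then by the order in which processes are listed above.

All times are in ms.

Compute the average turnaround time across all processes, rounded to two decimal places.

Schedule: | P0 0-6 | P6 6-15 | P5 15-25 | P4 25-40 | P7 40-51 | P1 51-53 | P2 53-61 | P3 61-72 |
Completion: P0=6  P1=53  P2=61  P3=72  P4=40  P5=25  P6=15  P7=51
Turnaround (C−A): P0=6  P1=53  P2=61  P3=72  P4=40  P5=25  P6=15  P7=51
Turnaround times: P0=6, P1=53, P2=61, P3=72, P4=40, P5=25, P6=15, P7=51
Average turnaround = (6+53+61+72+40+25+15+51) / 8 = 323/8 = 40.38

40.38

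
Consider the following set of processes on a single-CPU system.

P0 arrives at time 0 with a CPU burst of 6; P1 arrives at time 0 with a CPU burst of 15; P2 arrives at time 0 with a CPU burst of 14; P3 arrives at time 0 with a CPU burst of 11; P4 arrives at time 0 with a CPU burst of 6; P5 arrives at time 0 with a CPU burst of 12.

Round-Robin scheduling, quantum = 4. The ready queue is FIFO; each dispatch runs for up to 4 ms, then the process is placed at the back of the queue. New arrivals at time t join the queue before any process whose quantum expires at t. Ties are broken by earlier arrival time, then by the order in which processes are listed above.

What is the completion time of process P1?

62

Timeline: | P0 0-4 | P1 4-8 | P2 8-12 | P3 12-16 | P4 16-20 | P5 20-24 | P0 24-26 | P1 26-30 | P2 30-34 | P3 34-38 | P4 38-40 | P5 40-44 | P1 44-48 | P2 48-52 | P3 52-55 | P5 55-59 | P1 59-62 | P2 62-64 |
Completion: P0=26  P1=62  P2=64  P3=55  P4=40  P5=59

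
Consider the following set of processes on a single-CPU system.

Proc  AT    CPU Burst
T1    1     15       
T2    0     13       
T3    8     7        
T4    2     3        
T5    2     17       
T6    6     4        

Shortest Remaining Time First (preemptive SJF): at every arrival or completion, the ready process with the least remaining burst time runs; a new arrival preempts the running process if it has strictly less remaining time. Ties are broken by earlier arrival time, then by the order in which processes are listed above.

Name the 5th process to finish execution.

T1

Gantt: | T2 0-2 | T4 2-5 | T2 5-6 | T6 6-10 | T3 10-17 | T2 17-27 | T1 27-42 | T5 42-59 |
Completion: T1=42  T2=27  T3=17  T4=5  T5=59  T6=10
Finish order: T4 → T6 → T3 → T2 → T1 → T5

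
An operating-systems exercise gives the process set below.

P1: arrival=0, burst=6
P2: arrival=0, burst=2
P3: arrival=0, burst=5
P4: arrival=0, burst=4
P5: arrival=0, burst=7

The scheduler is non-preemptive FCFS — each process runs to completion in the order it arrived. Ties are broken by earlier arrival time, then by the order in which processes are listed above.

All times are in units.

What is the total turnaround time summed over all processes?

68

Gantt: | P1 0-6 | P2 6-8 | P3 8-13 | P4 13-17 | P5 17-24 |
Completion: P1=6  P2=8  P3=13  P4=17  P5=24
Turnaround (C−A): P1=6  P2=8  P3=13  P4=17  P5=24
Turnaround = completion − arrival: P1=6, P2=8, P3=13, P4=17, P5=24
Total turnaround = 6 + 8 + 13 + 17 + 24 = 68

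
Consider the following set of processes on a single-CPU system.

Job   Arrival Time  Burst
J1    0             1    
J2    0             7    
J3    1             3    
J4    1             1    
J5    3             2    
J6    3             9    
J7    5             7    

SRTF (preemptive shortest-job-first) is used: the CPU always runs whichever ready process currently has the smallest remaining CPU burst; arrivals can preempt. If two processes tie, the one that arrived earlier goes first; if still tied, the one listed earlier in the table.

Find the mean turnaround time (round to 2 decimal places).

Timeline: | J1 0-1 | J4 1-2 | J3 2-5 | J5 5-7 | J2 7-14 | J7 14-21 | J6 21-30 |
Completion: J1=1  J2=14  J3=5  J4=2  J5=7  J6=30  J7=21
Turnaround (C−A): J1=1  J2=14  J3=4  J4=1  J5=4  J6=27  J7=16
Turnaround times: J1=1, J2=14, J3=4, J4=1, J5=4, J6=27, J7=16
Average turnaround = (1+14+4+1+4+27+16) / 7 = 67/7 = 9.57

9.57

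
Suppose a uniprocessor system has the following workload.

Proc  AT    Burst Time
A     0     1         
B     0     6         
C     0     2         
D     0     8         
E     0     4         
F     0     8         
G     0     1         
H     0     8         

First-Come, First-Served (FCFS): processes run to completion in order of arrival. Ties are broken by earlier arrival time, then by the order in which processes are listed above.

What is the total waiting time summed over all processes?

114

Timeline: | A 0-1 | B 1-7 | C 7-9 | D 9-17 | E 17-21 | F 21-29 | G 29-30 | H 30-38 |
Completion: A=1  B=7  C=9  D=17  E=21  F=29  G=30  H=38
Waiting = turnaround − burst: A=0, B=1, C=7, D=9, E=17, F=21, G=29, H=30
Total waiting = 0 + 1 + 7 + 9 + 17 + 21 + 29 + 30 = 114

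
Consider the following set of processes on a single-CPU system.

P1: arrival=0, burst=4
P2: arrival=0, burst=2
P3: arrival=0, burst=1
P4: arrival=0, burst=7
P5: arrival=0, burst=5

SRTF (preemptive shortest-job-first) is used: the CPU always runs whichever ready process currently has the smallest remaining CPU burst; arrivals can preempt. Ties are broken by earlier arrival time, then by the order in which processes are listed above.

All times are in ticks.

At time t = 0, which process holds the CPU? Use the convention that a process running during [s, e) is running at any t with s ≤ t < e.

Timeline: | P3 0-1 | P2 1-3 | P1 3-7 | P5 7-12 | P4 12-19 |
Completion: P1=7  P2=3  P3=1  P4=19  P5=12
Turnaround (C−A): P1=7  P2=3  P3=1  P4=19  P5=12

P3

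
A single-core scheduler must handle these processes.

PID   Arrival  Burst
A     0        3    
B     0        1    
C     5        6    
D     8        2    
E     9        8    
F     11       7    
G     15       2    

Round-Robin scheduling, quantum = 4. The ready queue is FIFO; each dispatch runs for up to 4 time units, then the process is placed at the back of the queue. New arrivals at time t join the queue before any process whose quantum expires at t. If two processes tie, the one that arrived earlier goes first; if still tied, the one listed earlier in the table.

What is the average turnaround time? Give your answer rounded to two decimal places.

9.57

Timeline: | A 0-3 | B 3-4 | idle 4-5 | C 5-9 | D 9-11 | E 11-15 | C 15-17 | F 17-21 | G 21-23 | E 23-27 | F 27-30 |
Completion: A=3  B=4  C=17  D=11  E=27  F=30  G=23
Turnaround (C−A): A=3  B=4  C=12  D=3  E=18  F=19  G=8
Turnaround times: A=3, B=4, C=12, D=3, E=18, F=19, G=8
Average turnaround = (3+4+12+3+18+19+8) / 7 = 67/7 = 9.57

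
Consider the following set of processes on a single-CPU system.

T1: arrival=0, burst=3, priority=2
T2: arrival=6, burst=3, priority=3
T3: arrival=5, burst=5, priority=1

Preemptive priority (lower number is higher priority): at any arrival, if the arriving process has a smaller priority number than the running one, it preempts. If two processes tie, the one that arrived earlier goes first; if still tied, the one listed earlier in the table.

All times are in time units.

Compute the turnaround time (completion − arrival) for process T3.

5

Gantt: | T1 0-3 | idle 3-5 | T3 5-10 | T2 10-13 |
Completion: T1=3  T2=13  T3=10
Turnaround (C−A): T1=3  T2=7  T3=5
Turnaround(T3) = completion − arrival = 10 − 5 = 5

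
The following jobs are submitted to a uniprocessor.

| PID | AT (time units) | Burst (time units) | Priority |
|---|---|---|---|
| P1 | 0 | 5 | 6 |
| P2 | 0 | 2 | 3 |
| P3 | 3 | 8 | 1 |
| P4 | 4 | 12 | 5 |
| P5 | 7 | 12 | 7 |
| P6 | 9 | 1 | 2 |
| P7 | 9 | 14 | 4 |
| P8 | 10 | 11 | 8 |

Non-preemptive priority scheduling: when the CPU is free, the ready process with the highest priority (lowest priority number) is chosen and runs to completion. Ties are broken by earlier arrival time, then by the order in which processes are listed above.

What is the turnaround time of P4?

Schedule: | P2 0-2 | P1 2-7 | P3 7-15 | P6 15-16 | P7 16-30 | P4 30-42 | P5 42-54 | P8 54-65 |
Completion: P1=7  P2=2  P3=15  P4=42  P5=54  P6=16  P7=30  P8=65
Turnaround (C−A): P1=7  P2=2  P3=12  P4=38  P5=47  P6=7  P7=21  P8=55
Turnaround(P4) = completion − arrival = 42 − 4 = 38

38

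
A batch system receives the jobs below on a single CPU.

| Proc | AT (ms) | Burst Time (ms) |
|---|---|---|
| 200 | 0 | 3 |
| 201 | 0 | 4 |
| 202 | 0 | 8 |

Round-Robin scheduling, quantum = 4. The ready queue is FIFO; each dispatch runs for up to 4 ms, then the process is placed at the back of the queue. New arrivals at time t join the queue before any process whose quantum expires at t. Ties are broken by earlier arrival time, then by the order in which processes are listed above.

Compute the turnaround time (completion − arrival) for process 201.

7

Timeline: | 200 0-3 | 201 3-7 | 202 7-15 |
Completion: 200=3  201=7  202=15
Turnaround (C−A): 200=3  201=7  202=15
Turnaround(201) = completion − arrival = 7 − 0 = 7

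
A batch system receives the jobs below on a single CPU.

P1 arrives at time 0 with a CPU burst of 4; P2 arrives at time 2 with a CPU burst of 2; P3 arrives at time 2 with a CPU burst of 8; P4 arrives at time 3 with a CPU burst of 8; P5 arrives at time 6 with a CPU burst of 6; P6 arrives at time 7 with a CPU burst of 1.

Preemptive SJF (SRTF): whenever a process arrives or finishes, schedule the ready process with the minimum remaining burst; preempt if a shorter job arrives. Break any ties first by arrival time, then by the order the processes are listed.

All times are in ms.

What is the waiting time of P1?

0

Gantt: | P1 0-4 | P2 4-6 | P5 6-7 | P6 7-8 | P5 8-13 | P3 13-21 | P4 21-29 |
Completion: P1=4  P2=6  P3=21  P4=29  P5=13  P6=8
Turnaround (C−A): P1=4  P2=4  P3=19  P4=26  P5=7  P6=1
Waiting(P1) = turnaround − burst = 4 − 4 = 0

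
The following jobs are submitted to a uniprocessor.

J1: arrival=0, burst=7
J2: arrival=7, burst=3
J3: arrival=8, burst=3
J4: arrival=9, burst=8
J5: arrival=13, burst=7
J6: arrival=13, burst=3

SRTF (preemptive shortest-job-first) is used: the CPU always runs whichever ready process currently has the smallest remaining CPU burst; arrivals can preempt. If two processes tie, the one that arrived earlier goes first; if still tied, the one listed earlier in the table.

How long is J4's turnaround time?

22

Timeline: | J1 0-7 | J2 7-10 | J3 10-13 | J6 13-16 | J5 16-23 | J4 23-31 |
Completion: J1=7  J2=10  J3=13  J4=31  J5=23  J6=16
Turnaround (C−A): J1=7  J2=3  J3=5  J4=22  J5=10  J6=3
Turnaround(J4) = completion − arrival = 31 − 9 = 22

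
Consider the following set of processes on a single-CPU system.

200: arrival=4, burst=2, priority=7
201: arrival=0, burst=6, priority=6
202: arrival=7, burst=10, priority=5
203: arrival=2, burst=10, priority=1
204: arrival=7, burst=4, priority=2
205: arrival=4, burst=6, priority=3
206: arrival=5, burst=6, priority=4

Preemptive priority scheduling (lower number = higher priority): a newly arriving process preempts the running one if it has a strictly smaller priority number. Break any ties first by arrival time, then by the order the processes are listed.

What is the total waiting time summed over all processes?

Schedule: | 201 0-2 | 203 2-12 | 204 12-16 | 205 16-22 | 206 22-28 | 202 28-38 | 201 38-42 | 200 42-44 |
Completion: 200=44  201=42  202=38  203=12  204=16  205=22  206=28
Turnaround (C−A): 200=40  201=42  202=31  203=10  204=9  205=18  206=23
Waiting = turnaround − burst: 200=38, 201=36, 202=21, 203=0, 204=5, 205=12, 206=17
Total waiting = 38 + 36 + 21 + 0 + 5 + 12 + 17 = 129

129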